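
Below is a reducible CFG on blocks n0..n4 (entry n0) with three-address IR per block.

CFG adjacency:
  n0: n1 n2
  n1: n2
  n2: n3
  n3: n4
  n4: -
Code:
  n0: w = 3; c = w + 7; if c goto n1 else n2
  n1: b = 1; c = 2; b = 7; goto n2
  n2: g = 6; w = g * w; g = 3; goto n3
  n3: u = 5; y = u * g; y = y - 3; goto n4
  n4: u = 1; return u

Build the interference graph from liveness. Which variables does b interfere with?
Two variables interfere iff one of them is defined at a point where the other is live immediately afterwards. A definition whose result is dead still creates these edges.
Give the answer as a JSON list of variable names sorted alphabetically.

Per-block:
  n0 def {c,w} use ∅
  n1 def {b,c} use ∅
  n2 def {g,w} use {w}
  n3 def {u,y} use {g}
  n4 def {u} use ∅

Backward fixpoint:
  n0: in=∅ out={w}
  n1: in={w} out={w}
  n2: in={w} out={g}
  n3: in={g} out=∅
  n4: in=∅ out=∅

Interfere edges:
  b↔{w}
  c↔{w}
  g↔{u,w}
  u↔{g}
  w↔{b,c,g}
  y↔∅

N(b) = ["w"]

Answer: ["w"]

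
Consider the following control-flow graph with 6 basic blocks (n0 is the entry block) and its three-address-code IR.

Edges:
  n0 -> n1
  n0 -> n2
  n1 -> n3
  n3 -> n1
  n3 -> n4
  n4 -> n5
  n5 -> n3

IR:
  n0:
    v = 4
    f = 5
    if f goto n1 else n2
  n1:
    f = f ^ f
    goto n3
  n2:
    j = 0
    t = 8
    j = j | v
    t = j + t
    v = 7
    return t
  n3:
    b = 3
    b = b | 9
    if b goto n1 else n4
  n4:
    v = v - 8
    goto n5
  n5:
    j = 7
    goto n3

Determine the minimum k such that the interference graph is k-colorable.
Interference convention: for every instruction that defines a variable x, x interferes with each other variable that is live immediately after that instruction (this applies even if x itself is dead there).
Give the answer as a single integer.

Answer: 3

Derivation:
def/use:
  n0: def={f,v} ue=∅
  n1: def={f} ue={f}
  n2: def={j,t,v} ue={v}
  n3: def={b} ue=∅
  n4: def={v} ue={v}
  n5: def={j} ue=∅

Backward fixpoint:
  n0: in=∅ out={f,v}
  n1: in={f,v} out={f,v}
  n2: in={v} out=∅
  n3: in={f,v} out={f,v}
  n4: in={f,v} out={f,v}
  n5: in={f,v} out={f,v}

Interfere edges:
  b — {f,v}
  f — {b,j,v}
  j — {f,t,v}
  t — {j,v}
  v — {b,f,j,t}

Registers:
  clique {b,f,v} ⇒ need ≥ 3
  assign b→R2 f→R1 j→R2 t→R1 v→R0 — no edge inside a register ⇒ χ ≤ 3
  χ = 3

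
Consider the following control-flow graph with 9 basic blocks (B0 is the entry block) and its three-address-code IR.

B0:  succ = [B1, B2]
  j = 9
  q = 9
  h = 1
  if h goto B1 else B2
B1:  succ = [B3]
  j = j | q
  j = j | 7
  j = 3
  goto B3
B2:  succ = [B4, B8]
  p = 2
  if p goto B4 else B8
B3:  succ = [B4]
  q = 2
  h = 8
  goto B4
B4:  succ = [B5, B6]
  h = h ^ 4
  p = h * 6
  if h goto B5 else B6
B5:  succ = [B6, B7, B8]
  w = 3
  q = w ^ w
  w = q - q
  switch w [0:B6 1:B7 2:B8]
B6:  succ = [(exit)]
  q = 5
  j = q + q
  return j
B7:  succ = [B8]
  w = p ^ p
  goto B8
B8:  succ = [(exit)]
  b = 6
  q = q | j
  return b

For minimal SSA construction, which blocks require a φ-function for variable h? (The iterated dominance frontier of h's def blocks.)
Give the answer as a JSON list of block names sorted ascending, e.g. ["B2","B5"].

Answer: ["B4", "B8"]

Derivation:
idom tree: B1←B0 B2←B0 B3←B1 B4←B0 B5←B4 B6←B4 B7←B5 B8←B0
Dom∩ at merges:
  B4: preds {B2,B3}: {B0,B2} ∩ {B0,B1,B3} = {B0}; idom=B0
  B6: preds {B4,B5}: {B0,B4} ∩ {B0,B4,B5} = {B0,B4}; idom=B4
  B8: preds {B2,B5,B7}: {B0,B2} ∩ {B0,B4,B5} ∩ {B0,B4,B5,B7} = {B0}; idom=B0

DF walk-up:
  join B4 pred B2: B2 stop@B0
  join B4 pred B3: B3→B1 stop@B0
  join B6 pred B4: · stop@B4
  join B6 pred B5: B5 stop@B4
  join B8 pred B2: B2 stop@B0
  join B8 pred B5: B5→B4 stop@B0
  join B8 pred B7: B7→B5→B4 stop@B0
  DF(B0)=∅
  DF(B1)={B4}
  DF(B2)={B4,B8}
  DF(B3)={B4}
  DF(B4)={B8}
  DF(B5)={B6,B8}
  DF(B6)=∅
  DF(B7)={B8}
  DF(B8)=∅

φ for h: defs {B0,B3,B4}
  DF⁺ = {B4,B8}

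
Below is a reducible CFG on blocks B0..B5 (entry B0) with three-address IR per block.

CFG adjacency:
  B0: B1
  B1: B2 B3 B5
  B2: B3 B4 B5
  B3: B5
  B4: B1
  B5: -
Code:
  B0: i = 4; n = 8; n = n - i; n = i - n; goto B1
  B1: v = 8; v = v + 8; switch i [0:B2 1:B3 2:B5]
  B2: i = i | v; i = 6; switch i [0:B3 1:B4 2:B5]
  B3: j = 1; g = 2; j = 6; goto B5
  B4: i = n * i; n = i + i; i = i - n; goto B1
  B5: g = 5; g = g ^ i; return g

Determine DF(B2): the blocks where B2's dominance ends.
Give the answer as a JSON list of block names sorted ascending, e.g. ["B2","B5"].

Answer: ["B1", "B3", "B5"]

Analysis:
idom tree: B1←B0 B2←B1 B3←B1 B4←B2 B5←B1
Join-block Dom:
  B1: preds {B0,B4}: {B0} ∩ {B0,B1,B2,B4} = {B0}; idom=B0
  B3: preds {B1,B2}: {B0,B1} ∩ {B0,B1,B2} = {B0,B1}; idom=B1
  B5: preds {B1,B2,B3}: {B0,B1} ∩ {B0,B1,B2} ∩ {B0,B1,B3} = {B0,B1}; idom=B1

DF derivation:
  B1←B0: walk · to B0
  B1←B4: walk B4→B2→B1 to B0
  B3←B1: walk · to B1
  B3←B2: walk B2 to B1
  B5←B1: walk · to B1
  B5←B2: walk B2 to B1
  B5←B3: walk B3 to B1
  B0: DF=∅
  B1: DF={B1}
  B2: DF={B1,B3,B5}
  B3: DF={B5}
  B4: DF={B1}
  B5: DF=∅

DF(B2) = ["B1", "B3", "B5"]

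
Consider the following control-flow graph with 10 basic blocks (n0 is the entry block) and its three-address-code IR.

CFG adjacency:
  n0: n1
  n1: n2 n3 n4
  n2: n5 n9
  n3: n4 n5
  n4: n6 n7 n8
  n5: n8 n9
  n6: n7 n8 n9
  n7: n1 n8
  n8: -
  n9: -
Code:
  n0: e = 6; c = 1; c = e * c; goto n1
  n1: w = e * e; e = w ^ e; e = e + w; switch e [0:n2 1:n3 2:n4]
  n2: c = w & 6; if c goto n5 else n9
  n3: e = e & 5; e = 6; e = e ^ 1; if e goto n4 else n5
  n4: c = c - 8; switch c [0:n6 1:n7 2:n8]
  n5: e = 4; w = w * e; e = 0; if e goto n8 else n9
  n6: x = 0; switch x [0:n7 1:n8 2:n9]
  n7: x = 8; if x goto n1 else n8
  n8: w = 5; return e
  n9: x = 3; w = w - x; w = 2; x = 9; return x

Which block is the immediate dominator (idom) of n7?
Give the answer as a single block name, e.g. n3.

Answer: n4

Derivation:
idom tree: n1←n0 n2←n1 n3←n1 n4←n1 n5←n1 n6←n4 n7←n4 n8←n1 n9←n1
Dom at joins:
  n1: preds {n0,n7}: {n0} ∩ {n0,n1,n4,n7} = {n0}; idom=n0
  n4: preds {n1,n3}: {n0,n1} ∩ {n0,n1,n3} = {n0,n1}; idom=n1
  n5: preds {n2,n3}: {n0,n1,n2} ∩ {n0,n1,n3} = {n0,n1}; idom=n1
  n7: preds {n4,n6}: {n0,n1,n4} ∩ {n0,n1,n4,n6} = {n0,n1,n4}; idom=n4
  n8: preds {n4,n5,n6,n7}: {n0,n1,n4} ∩ {n0,n1,n5} ∩ {n0,n1,n4,n6} ∩ {n0,n1,n4,n7} = {n0,n1}; idom=n1
  n9: preds {n2,n5,n6}: {n0,n1,n2} ∩ {n0,n1,n5} ∩ {n0,n1,n4,n6} = {n0,n1}; idom=n1

idom(n7) = n4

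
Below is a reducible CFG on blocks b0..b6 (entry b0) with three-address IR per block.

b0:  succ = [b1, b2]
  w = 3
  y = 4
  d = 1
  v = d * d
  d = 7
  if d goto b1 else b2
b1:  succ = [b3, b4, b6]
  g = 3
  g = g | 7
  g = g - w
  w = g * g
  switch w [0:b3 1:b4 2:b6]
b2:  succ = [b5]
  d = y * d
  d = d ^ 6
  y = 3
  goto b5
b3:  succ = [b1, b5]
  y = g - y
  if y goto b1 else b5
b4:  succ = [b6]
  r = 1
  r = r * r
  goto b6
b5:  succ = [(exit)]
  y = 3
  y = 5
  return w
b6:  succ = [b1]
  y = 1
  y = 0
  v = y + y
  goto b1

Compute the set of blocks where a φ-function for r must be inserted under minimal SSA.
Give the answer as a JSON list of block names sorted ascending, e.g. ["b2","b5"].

idom tree: b1←b0 b2←b0 b3←b1 b4←b1 b5←b0 b6←b1
Dom∩ at merges:
  b1: preds {b0,b3,b6}: {b0} ∩ {b0,b1,b3} ∩ {b0,b1,b6} = {b0}; idom=b0
  b5: preds {b2,b3}: {b0,b2} ∩ {b0,b1,b3} = {b0}; idom=b0
  b6: preds {b1,b4}: {b0,b1} ∩ {b0,b1,b4} = {b0,b1}; idom=b1

DF walk-up:
  b1←b0: walk · to b0
  b1←b3: walk b3→b1 to b0
  b1←b6: walk b6→b1 to b0
  b5←b2: walk b2 to b0
  b5←b3: walk b3→b1 to b0
  b6←b1: walk · to b1
  b6←b4: walk b4 to b1
  DF(b0)=∅
  DF(b1)={b1,b5}
  DF(b2)={b5}
  DF(b3)={b1,b5}
  DF(b4)={b6}
  DF(b5)=∅
  DF(b6)={b1}

φ for r: defs {b4}
  DF⁺ = {b1,b5,b6}

Answer: ["b1", "b5", "b6"]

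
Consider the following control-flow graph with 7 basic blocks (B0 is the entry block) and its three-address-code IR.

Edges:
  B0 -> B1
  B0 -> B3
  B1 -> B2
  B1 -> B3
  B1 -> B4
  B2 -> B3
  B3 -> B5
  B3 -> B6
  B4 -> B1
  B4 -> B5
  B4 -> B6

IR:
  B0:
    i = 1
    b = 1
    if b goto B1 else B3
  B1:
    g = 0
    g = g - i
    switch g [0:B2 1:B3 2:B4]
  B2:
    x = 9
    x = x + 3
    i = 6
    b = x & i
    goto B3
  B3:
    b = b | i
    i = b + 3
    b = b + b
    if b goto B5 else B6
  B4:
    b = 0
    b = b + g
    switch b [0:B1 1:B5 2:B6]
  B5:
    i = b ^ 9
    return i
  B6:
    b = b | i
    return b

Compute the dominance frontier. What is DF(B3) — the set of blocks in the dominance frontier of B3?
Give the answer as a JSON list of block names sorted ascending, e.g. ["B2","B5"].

Answer: ["B5", "B6"]

Working:
idom tree: B1←B0 B2←B1 B3←B0 B4←B1 B5←B0 B6←B0
Join-block Dom:
  B1: preds {B0,B4}: {B0} ∩ {B0,B1,B4} = {B0}; idom=B0
  B3: preds {B0,B1,B2}: {B0} ∩ {B0,B1} ∩ {B0,B1,B2} = {B0}; idom=B0
  B5: preds {B3,B4}: {B0,B3} ∩ {B0,B1,B4} = {B0}; idom=B0
  B6: preds {B3,B4}: {B0,B3} ∩ {B0,B1,B4} = {B0}; idom=B0

DF derivation:
  B1←B0: walk · to B0
  B1←B4: walk B4→B1 to B0
  B3←B0: walk · to B0
  B3←B1: walk B1 to B0
  B3←B2: walk B2→B1 to B0
  B5←B3: walk B3 to B0
  B5←B4: walk B4→B1 to B0
  B6←B3: walk B3 to B0
  B6←B4: walk B4→B1 to B0
  DF(B0)=∅
  DF(B1)={B1,B3,B5,B6}
  DF(B2)={B3}
  DF(B3)={B5,B6}
  DF(B4)={B1,B5,B6}
  DF(B5)=∅
  DF(B6)=∅

DF(B3) = ["B5", "B6"]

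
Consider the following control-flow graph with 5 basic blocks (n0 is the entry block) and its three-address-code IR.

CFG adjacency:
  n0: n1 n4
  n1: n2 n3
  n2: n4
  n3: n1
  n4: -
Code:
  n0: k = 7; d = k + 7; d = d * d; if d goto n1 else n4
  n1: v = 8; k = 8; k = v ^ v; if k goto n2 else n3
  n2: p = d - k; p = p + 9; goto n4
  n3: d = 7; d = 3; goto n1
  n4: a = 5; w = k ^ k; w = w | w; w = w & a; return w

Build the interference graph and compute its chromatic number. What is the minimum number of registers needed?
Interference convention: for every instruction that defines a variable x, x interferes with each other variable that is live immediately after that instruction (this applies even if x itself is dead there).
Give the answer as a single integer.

Answer: 3

Derivation:
def/use:
  n0 def {d,k} use ∅
  n1 def {k,v} use ∅
  n2 def {p} use {d,k}
  n3 def {d} use ∅
  n4 def {a,w} use {k}

Liveness:
  n0: in=∅ out={d,k}
  n1: in={d} out={d,k}
  n2: in={d,k} out={k}
  n3: in=∅ out={d}
  n4: in={k} out=∅

Interfere edges:
  a↔{k,w}
  d↔{k,v}
  k↔{a,d,p,v}
  p↔{k}
  v↔{d,k}
  w↔{a}

Colouring:
  clique {d,k,v} ⇒ need ≥ 3
  assign a→r1 d→r1 k→r0 p→r1 v→r2 w→r0 — no edge inside a register ⇒ χ ≤ 3
  χ = 3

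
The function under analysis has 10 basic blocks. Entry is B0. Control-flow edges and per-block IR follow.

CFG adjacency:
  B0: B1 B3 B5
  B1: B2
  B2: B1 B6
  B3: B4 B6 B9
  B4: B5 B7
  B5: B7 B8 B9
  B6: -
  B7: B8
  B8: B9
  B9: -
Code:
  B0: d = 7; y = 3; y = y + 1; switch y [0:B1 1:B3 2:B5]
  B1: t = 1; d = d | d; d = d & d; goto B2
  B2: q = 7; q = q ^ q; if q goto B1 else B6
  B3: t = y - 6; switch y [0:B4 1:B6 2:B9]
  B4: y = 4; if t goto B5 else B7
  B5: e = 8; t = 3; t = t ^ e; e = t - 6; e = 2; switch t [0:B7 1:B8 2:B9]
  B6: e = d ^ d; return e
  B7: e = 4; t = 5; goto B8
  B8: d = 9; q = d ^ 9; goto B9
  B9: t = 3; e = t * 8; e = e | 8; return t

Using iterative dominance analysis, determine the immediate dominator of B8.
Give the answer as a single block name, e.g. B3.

Answer: B0

Derivation:
idom tree: B1←B0 B2←B1 B3←B0 B4←B3 B5←B0 B6←B0 B7←B0 B8←B0 B9←B0
Dom at joins:
  B1: preds {B0,B2}: {B0} ∩ {B0,B1,B2} = {B0}; idom=B0
  B5: preds {B0,B4}: {B0} ∩ {B0,B3,B4} = {B0}; idom=B0
  B6: preds {B2,B3}: {B0,B1,B2} ∩ {B0,B3} = {B0}; idom=B0
  B7: preds {B4,B5}: {B0,B3,B4} ∩ {B0,B5} = {B0}; idom=B0
  B8: preds {B5,B7}: {B0,B5} ∩ {B0,B7} = {B0}; idom=B0
  B9: preds {B3,B5,B8}: {B0,B3} ∩ {B0,B5} ∩ {B0,B8} = {B0}; idom=B0

idom(B8) = B0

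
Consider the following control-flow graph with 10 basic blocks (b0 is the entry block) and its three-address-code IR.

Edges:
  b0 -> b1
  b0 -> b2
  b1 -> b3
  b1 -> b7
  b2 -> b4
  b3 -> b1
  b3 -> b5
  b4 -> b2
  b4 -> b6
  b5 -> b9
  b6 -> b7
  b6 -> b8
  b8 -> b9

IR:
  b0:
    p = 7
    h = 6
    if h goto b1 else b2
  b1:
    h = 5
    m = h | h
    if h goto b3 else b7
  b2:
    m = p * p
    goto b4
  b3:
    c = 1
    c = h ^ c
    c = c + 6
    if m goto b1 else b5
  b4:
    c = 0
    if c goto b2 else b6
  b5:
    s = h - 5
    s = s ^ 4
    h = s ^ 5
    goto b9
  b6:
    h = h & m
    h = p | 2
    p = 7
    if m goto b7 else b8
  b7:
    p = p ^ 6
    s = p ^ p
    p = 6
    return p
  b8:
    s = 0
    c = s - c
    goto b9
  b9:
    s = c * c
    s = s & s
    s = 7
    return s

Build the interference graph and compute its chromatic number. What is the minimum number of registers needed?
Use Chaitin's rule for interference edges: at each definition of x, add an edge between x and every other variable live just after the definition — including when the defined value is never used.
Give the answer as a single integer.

Answer: 4

Working:
Per-block:
  b0: {h,p} / ∅
  b1: {h,m} / ∅
  b2: {m} / {p}
  b3: {c} / {h,m}
  b4: {c} / ∅
  b5: {h,s} / {h}
  b6: {h,p} / {h,m,p}
  b7: {p,s} / {p}
  b8: {c,s} / {c}
  b9: {s} / {c}

Liveness:
  b0: in=∅ out={h,p}
  b1: in={p} out={h,m,p}
  b2: in={h,p} out={h,m,p}
  b3: in={h,m,p} out={c,h,p}
  b4: in={h,m,p} out={c,h,m,p}
  b5: in={c,h} out={c}
  b6: in={c,h,m,p} out={c,p}
  b7: in={p} out=∅
  b8: in={c} out={c}
  b9: in={c} out=∅

Conflict graph:
  c: {h,m,p,s}
  h: {c,m,p}
  m: {c,h,p}
  p: {c,h,m}
  s: {c}

Colouring:
  {c,h,m,p} pairwise interfere (4-clique) ⇒ χ ≥ 4
  4-colouring: r0={c}  r1={h,s}  r2={m}  r3={p}
  χ = 4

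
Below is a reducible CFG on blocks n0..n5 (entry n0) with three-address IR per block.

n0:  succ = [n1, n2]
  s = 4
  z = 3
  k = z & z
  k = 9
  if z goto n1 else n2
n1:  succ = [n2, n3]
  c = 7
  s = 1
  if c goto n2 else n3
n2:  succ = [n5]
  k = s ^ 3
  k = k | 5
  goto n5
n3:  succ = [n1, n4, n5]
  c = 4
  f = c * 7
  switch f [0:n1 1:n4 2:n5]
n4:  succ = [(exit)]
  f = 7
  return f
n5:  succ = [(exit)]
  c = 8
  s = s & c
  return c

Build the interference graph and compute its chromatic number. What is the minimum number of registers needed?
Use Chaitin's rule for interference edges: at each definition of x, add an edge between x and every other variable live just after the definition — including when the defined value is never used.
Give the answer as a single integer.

def/use:
  n0: {k,s,z} / ∅
  n1: {c,s} / ∅
  n2: {k} / {s}
  n3: {c,f} / ∅
  n4: {f} / ∅
  n5: {c,s} / {s}

Liveness:
  live n0: ∅→{s}
  live n1: ∅→{s}
  live n2: {s}→{s}
  live n3: {s}→{s}
  live n4: ∅→∅
  live n5: {s}→∅

Interference:
  c — {s}
  f — {s}
  k — {s,z}
  s — {c,f,k,z}
  z — {k,s}

Registers:
  lower bound: {k,s,z} mutually conflict ⇒ χ ≥ 3
  assign c→c1 f→c1 k→c1 s→c0 z→c2 — no edge inside a register ⇒ χ ≤ 3
  χ = 3

Answer: 3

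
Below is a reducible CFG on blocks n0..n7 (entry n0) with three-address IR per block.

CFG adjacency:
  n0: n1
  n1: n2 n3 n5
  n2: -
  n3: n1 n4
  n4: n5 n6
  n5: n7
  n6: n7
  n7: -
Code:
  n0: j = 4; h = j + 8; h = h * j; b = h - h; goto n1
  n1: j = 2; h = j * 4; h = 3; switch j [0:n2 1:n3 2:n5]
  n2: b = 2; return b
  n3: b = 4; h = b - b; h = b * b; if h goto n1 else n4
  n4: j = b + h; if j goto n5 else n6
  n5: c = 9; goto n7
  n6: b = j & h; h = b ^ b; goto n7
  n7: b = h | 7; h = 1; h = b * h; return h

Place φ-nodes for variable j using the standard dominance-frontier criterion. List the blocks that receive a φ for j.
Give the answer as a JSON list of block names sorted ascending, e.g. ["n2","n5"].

idom tree: n1←n0 n2←n1 n3←n1 n4←n3 n5←n1 n6←n4 n7←n1
Join-block Dom:
  n1: preds {n0,n3}: {n0} ∩ {n0,n1,n3} = {n0}; idom=n0
  n5: preds {n1,n4}: {n0,n1} ∩ {n0,n1,n3,n4} = {n0,n1}; idom=n1
  n7: preds {n5,n6}: {n0,n1,n5} ∩ {n0,n1,n3,n4,n6} = {n0,n1}; idom=n1

DF derivation:
  join n1 pred n0: · stop@n0
  join n1 pred n3: n3→n1 stop@n0
  join n5 pred n1: · stop@n1
  join n5 pred n4: n4→n3 stop@n1
  join n7 pred n5: n5 stop@n1
  join n7 pred n6: n6→n4→n3 stop@n1
  n0 → ∅
  n1 → {n1}
  n2 → ∅
  n3 → {n1,n5,n7}
  n4 → {n5,n7}
  n5 → {n7}
  n6 → {n7}
  n7 → ∅

φ for j: defs {n0,n1,n4}
  DF⁺ = {n1,n5,n7}

Answer: ["n1", "n5", "n7"]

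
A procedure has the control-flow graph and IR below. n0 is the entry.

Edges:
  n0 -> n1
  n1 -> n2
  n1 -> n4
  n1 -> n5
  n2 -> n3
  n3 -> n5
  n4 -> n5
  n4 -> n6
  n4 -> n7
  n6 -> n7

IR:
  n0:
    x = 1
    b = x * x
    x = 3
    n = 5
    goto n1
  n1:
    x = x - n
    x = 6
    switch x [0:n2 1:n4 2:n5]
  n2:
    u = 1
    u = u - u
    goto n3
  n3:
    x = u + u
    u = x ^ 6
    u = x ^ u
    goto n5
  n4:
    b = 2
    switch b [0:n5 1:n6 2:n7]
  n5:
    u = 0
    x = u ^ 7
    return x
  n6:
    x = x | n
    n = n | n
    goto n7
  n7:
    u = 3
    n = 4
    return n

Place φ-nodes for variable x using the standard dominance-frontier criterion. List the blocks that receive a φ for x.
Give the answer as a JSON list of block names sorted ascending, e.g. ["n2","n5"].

idom tree: n1←n0 n2←n1 n3←n2 n4←n1 n5←n1 n6←n4 n7←n4
Dom∩ at merges:
  n5: preds {n1,n3,n4}: {n0,n1} ∩ {n0,n1,n2,n3} ∩ {n0,n1,n4} = {n0,n1}; idom=n1
  n7: preds {n4,n6}: {n0,n1,n4} ∩ {n0,n1,n4,n6} = {n0,n1,n4}; idom=n4

DF derivation:
  n5←n1: walk · to n1
  n5←n3: walk n3→n2 to n1
  n5←n4: walk n4 to n1
  n7←n4: walk · to n4
  n7←n6: walk n6 to n4
  n0: DF=∅
  n1: DF=∅
  n2: DF={n5}
  n3: DF={n5}
  n4: DF={n5}
  n5: DF=∅
  n6: DF={n7}
  n7: DF=∅

φ for x: defs {n0,n1,n3,n5,n6}
  DF⁺ = {n5,n7}

Answer: ["n5", "n7"]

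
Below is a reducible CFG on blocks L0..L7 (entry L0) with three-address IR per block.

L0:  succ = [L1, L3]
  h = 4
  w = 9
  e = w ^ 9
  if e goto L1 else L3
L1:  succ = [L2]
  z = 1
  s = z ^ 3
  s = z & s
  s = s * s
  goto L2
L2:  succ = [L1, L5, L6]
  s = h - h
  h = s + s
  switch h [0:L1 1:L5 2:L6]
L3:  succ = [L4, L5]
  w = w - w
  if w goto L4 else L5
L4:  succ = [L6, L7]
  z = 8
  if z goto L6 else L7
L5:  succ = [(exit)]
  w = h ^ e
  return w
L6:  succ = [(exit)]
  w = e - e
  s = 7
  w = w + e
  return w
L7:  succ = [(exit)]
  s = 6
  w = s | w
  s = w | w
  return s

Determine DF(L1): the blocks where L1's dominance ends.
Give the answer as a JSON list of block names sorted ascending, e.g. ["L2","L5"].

idom tree: L1←L0 L2←L1 L3←L0 L4←L3 L5←L0 L6←L0 L7←L4
Dom∩ at merges:
  L1: preds {L0,L2}: {L0} ∩ {L0,L1,L2} = {L0}; idom=L0
  L5: preds {L2,L3}: {L0,L1,L2} ∩ {L0,L3} = {L0}; idom=L0
  L6: preds {L2,L4}: {L0,L1,L2} ∩ {L0,L3,L4} = {L0}; idom=L0

DF walk-up:
  join L1 pred L0: · stop@L0
  join L1 pred L2: L2→L1 stop@L0
  join L5 pred L2: L2→L1 stop@L0
  join L5 pred L3: L3 stop@L0
  join L6 pred L2: L2→L1 stop@L0
  join L6 pred L4: L4→L3 stop@L0
  L0 → ∅
  L1 → {L1,L5,L6}
  L2 → {L1,L5,L6}
  L3 → {L5,L6}
  L4 → {L6}
  L5 → ∅
  L6 → ∅
  L7 → ∅

DF(L1) = ["L1", "L5", "L6"]

Answer: ["L1", "L5", "L6"]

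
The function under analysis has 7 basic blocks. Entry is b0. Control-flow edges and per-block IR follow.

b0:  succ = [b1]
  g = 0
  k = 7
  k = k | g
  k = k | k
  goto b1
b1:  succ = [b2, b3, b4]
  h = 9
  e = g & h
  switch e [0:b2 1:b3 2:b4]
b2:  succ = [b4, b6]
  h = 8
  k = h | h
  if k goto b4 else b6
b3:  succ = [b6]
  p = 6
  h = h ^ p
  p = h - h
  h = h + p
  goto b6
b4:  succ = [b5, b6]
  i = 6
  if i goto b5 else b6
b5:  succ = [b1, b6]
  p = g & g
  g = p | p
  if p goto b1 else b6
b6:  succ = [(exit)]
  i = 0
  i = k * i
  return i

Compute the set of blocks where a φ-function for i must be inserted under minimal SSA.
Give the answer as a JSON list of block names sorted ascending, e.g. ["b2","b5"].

Answer: ["b1", "b6"]

Derivation:
idom tree: b1←b0 b2←b1 b3←b1 b4←b1 b5←b4 b6←b1
Join-block Dom:
  b1: preds {b0,b5}: {b0} ∩ {b0,b1,b4,b5} = {b0}; idom=b0
  b4: preds {b1,b2}: {b0,b1} ∩ {b0,b1,b2} = {b0,b1}; idom=b1
  b6: preds {b2,b3,b4,b5}: {b0,b1,b2} ∩ {b0,b1,b3} ∩ {b0,b1,b4} ∩ {b0,b1,b4,b5} = {b0,b1}; idom=b1

Frontier:
  join b1 pred b0: · stop@b0
  join b1 pred b5: b5→b4→b1 stop@b0
  join b4 pred b1: · stop@b1
  join b4 pred b2: b2 stop@b1
  join b6 pred b2: b2 stop@b1
  join b6 pred b3: b3 stop@b1
  join b6 pred b4: b4 stop@b1
  join b6 pred b5: b5→b4 stop@b1
  DF(b0)=∅
  DF(b1)={b1}
  DF(b2)={b4,b6}
  DF(b3)={b6}
  DF(b4)={b1,b6}
  DF(b5)={b1,b6}
  DF(b6)=∅

φ for i: defs {b4,b6}
  DF⁺ = {b1,b6}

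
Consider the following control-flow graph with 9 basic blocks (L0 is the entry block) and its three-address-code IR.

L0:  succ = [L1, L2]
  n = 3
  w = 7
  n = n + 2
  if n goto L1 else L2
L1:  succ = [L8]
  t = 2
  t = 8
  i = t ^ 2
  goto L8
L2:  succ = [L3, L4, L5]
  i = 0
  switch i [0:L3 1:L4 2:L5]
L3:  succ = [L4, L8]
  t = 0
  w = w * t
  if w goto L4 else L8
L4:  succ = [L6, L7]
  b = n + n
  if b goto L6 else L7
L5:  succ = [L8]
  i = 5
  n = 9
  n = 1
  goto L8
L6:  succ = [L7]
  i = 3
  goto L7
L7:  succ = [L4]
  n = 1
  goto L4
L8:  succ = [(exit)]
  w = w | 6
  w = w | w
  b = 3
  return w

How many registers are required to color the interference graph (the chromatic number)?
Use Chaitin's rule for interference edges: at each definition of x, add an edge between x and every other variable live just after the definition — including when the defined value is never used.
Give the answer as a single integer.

Answer: 3

Derivation:
Per-block:
  L0 def {n,w} use ∅
  L1 def {i,t} use ∅
  L2 def {i} use ∅
  L3 def {t,w} use {w}
  L4 def {b} use {n}
  L5 def {i,n} use ∅
  L6 def {i} use ∅
  L7 def {n} use ∅
  L8 def {b,w} use {w}

Backward fixpoint:
  live L0: ∅→{n,w}
  live L1: {w}→{w}
  live L2: {n,w}→{n,w}
  live L3: {n,w}→{n,w}
  live L4: {n}→∅
  live L5: {w}→{w}
  live L6: ∅→∅
  live L7: ∅→{n}
  live L8: {w}→∅

Conflict graph:
  b — {w}
  i — {n,w}
  n — {i,t,w}
  t — {n,w}
  w — {b,i,n,t}

Chromatic number:
  clique {i,n,w} ⇒ need ≥ 3
  assign b→R1 i→R2 n→R1 t→R2 w→R0 — no edge inside a register ⇒ χ ≤ 3
  χ = 3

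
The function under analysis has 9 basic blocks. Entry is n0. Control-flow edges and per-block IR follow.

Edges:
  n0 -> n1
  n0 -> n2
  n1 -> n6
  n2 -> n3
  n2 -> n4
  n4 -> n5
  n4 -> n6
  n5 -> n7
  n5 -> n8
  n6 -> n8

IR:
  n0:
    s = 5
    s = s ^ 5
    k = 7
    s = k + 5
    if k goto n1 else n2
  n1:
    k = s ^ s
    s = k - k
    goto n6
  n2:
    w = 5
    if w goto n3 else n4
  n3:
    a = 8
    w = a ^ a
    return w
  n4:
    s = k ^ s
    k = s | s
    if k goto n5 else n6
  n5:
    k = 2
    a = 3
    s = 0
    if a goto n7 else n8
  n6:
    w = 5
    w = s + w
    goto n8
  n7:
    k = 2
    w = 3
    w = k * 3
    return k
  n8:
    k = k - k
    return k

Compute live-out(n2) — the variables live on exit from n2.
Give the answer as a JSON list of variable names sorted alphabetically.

Answer: ["k", "s"]

Derivation:
Per-block:
  n0 def {k,s} use ∅
  n1 def {k,s} use {s}
  n2 def {w} use ∅
  n3 def {a,w} use ∅
  n4 def {k,s} use {k,s}
  n5 def {a,k,s} use ∅
  n6 def {w} use {s}
  n7 def {k,w} use ∅
  n8 def {k} use {k}

Liveness:
  n0 li=∅ lo={k,s}
  n1 li={s} lo={k,s}
  n2 li={k,s} lo={k,s}
  n3 li=∅ lo=∅
  n4 li={k,s} lo={k,s}
  n5 li=∅ lo={k}
  n6 li={k,s} lo={k}
  n7 li=∅ lo=∅
  n8 li={k} lo=∅

live-out(n2) = ["k", "s"]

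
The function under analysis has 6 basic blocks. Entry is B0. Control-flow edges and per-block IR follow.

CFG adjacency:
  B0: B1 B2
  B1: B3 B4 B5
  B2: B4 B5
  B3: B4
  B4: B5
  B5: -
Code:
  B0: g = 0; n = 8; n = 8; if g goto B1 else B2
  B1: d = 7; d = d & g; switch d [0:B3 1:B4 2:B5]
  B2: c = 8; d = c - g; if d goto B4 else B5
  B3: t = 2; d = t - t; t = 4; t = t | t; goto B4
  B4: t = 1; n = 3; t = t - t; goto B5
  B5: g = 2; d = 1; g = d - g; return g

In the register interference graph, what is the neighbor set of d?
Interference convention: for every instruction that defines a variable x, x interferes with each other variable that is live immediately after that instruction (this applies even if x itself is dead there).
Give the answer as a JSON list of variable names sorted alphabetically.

Answer: ["g"]

Analysis:
Block summaries:
  B0 def {g,n} use ∅
  B1 def {d} use {g}
  B2 def {c,d} use {g}
  B3 def {d,t} use ∅
  B4 def {n,t} use ∅
  B5 def {d,g} use ∅

Backward fixpoint:
  live B0: ∅→{g}
  live B1: {g}→∅
  live B2: {g}→∅
  live B3: ∅→∅
  live B4: ∅→∅
  live B5: ∅→∅

Interference:
  c: {g}
  d: {g}
  g: {c,d,n}
  n: {g,t}
  t: {n}

N(d) = ["g"]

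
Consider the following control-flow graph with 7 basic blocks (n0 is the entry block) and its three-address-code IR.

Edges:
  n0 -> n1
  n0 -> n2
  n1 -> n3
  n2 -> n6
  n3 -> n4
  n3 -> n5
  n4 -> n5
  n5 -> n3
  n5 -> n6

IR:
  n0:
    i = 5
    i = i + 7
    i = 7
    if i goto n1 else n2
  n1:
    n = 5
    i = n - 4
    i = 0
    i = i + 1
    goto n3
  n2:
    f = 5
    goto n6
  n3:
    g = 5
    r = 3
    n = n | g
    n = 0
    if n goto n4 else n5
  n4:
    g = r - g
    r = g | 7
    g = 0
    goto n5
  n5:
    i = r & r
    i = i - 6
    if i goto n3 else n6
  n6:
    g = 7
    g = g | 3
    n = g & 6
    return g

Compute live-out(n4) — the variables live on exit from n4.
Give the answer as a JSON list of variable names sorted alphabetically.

Answer: ["n", "r"]

Analysis:
def/use:
  n0: def={i} ue=∅
  n1: def={i,n} ue=∅
  n2: def={f} ue=∅
  n3: def={g,n,r} ue={n}
  n4: def={g,r} ue={g,r}
  n5: def={i} ue={r}
  n6: def={g,n} ue=∅

Liveness:
  n0 li=∅ lo=∅
  n1 li=∅ lo={n}
  n2 li=∅ lo=∅
  n3 li={n} lo={g,n,r}
  n4 li={g,n,r} lo={n,r}
  n5 li={n,r} lo={n}
  n6 li=∅ lo=∅

live-out(n4) = ["n", "r"]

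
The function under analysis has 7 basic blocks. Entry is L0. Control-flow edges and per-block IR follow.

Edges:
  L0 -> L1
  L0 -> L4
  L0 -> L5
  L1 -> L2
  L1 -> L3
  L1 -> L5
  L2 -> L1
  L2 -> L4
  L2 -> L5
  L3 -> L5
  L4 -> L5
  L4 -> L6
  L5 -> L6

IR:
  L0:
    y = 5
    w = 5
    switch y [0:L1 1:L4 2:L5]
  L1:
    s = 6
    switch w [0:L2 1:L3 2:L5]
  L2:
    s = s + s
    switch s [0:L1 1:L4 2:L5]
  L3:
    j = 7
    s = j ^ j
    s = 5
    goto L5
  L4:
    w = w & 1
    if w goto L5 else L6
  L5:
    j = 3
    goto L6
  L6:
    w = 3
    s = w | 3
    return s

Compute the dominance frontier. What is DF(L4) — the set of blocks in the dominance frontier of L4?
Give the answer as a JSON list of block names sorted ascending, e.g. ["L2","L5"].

idom tree: L1←L0 L2←L1 L3←L1 L4←L0 L5←L0 L6←L0
Dom at joins:
  L1: preds {L0,L2}: {L0} ∩ {L0,L1,L2} = {L0}; idom=L0
  L4: preds {L0,L2}: {L0} ∩ {L0,L1,L2} = {L0}; idom=L0
  L5: preds {L0,L1,L2,L3,L4}: {L0} ∩ {L0,L1} ∩ {L0,L1,L2} ∩ {L0,L1,L3} ∩ {L0,L4} = {L0}; idom=L0
  L6: preds {L4,L5}: {L0,L4} ∩ {L0,L5} = {L0}; idom=L0

DF derivation:
  L1←L0: walk · to L0
  L1←L2: walk L2→L1 to L0
  L4←L0: walk · to L0
  L4←L2: walk L2→L1 to L0
  L5←L0: walk · to L0
  L5←L1: walk L1 to L0
  L5←L2: walk L2→L1 to L0
  L5←L3: walk L3→L1 to L0
  L5←L4: walk L4 to L0
  L6←L4: walk L4 to L0
  L6←L5: walk L5 to L0
  DF(L0)=∅
  DF(L1)={L1,L4,L5}
  DF(L2)={L1,L4,L5}
  DF(L3)={L5}
  DF(L4)={L5,L6}
  DF(L5)={L6}
  DF(L6)=∅

DF(L4) = ["L5", "L6"]

Answer: ["L5", "L6"]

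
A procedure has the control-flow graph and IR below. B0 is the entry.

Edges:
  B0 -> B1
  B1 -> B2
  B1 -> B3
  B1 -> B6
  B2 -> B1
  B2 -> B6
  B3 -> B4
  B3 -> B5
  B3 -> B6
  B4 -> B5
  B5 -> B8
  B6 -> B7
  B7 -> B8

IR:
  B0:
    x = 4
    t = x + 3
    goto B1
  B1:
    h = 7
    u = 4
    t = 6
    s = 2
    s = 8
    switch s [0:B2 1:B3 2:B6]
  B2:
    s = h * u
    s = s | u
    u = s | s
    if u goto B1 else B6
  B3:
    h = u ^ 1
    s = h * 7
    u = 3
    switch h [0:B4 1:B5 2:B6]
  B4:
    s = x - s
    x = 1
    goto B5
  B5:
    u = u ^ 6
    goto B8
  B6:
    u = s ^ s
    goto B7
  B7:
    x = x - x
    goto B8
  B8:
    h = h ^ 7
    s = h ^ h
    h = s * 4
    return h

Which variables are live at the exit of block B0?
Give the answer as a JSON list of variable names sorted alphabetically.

Answer: ["x"]

Derivation:
Block summaries:
  B0: {t,x} / ∅
  B1: {h,s,t,u} / ∅
  B2: {s,u} / {h,u}
  B3: {h,s,u} / {u}
  B4: {s,x} / {s,x}
  B5: {u} / {u}
  B6: {u} / {s}
  B7: {x} / {x}
  B8: {h,s} / {h}

Liveness:
  live B0: ∅→{x}
  live B1: {x}→{h,s,u,x}
  live B2: {h,u,x}→{h,s,x}
  live B3: {u,x}→{h,s,u,x}
  live B4: {h,s,u,x}→{h,u}
  live B5: {h,u}→{h}
  live B6: {h,s,x}→{h,x}
  live B7: {h,x}→{h}
  live B8: {h}→∅

live-out(B0) = ["x"]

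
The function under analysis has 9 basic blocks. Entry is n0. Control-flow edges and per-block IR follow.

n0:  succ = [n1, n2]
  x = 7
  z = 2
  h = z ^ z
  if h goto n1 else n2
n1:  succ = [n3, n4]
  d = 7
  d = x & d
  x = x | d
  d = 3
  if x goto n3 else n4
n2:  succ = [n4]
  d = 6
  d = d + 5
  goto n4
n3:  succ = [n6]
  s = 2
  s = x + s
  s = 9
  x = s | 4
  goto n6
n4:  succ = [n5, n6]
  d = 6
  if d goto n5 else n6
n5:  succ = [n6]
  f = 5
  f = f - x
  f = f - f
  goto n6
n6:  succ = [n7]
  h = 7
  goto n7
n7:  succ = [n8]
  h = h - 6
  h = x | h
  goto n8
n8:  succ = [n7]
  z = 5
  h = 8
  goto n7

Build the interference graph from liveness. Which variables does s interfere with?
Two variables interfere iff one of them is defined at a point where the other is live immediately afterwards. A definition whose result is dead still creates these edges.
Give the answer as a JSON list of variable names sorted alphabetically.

Answer: ["x"]

Analysis:
Per-block:
  n0: def={h,x,z} ue=∅
  n1: def={d,x} ue={x}
  n2: def={d} ue=∅
  n3: def={s,x} ue={x}
  n4: def={d} ue=∅
  n5: def={f} ue={x}
  n6: def={h} ue=∅
  n7: def={h} ue={h,x}
  n8: def={h,z} ue=∅

Liveness:
  n0 li=∅ lo={x}
  n1 li={x} lo={x}
  n2 li={x} lo={x}
  n3 li={x} lo={x}
  n4 li={x} lo={x}
  n5 li={x} lo={x}
  n6 li={x} lo={h,x}
  n7 li={h,x} lo={x}
  n8 li={x} lo={h,x}

Conflict graph:
  d: {x}
  f: {x}
  h: {x}
  s: {x}
  x: {d,f,h,s,z}
  z: {x}

N(s) = ["x"]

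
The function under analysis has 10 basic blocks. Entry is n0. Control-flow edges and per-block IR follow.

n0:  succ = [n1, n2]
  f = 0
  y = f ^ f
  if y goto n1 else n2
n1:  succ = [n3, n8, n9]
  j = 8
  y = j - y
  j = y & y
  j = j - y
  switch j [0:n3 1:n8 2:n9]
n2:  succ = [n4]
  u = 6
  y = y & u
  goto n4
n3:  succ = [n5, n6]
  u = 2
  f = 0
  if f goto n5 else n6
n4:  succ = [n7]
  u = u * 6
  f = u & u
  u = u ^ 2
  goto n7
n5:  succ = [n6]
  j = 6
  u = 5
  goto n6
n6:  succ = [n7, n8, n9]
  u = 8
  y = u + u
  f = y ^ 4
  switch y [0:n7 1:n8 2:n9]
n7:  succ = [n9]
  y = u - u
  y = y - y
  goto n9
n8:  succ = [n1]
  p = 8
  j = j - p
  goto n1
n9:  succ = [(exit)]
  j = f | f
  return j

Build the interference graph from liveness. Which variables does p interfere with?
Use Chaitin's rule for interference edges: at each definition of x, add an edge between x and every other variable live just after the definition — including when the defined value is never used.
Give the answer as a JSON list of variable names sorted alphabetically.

Answer: ["f", "j", "y"]

Derivation:
Block summaries:
  n0: def={f,y} ue=∅
  n1: def={j,y} ue={y}
  n2: def={u,y} ue={y}
  n3: def={f,u} ue=∅
  n4: def={f,u} ue={u}
  n5: def={j,u} ue=∅
  n6: def={f,u,y} ue=∅
  n7: def={y} ue={u}
  n8: def={j,p} ue={j}
  n9: def={j} ue={f}

Backward fixpoint:
  n0 li=∅ lo={f,y}
  n1 li={f,y} lo={f,j,y}
  n2 li={y} lo={u}
  n3 li={j} lo={j}
  n4 li={u} lo={f,u}
  n5 li=∅ lo={j}
  n6 li={j} lo={f,j,u,y}
  n7 li={f,u} lo={f}
  n8 li={f,j,y} lo={f,y}
  n9 li={f} lo=∅

Conflict graph:
  f: {j,p,u,y}
  j: {f,p,u,y}
  p: {f,j,y}
  u: {f,j,y}
  y: {f,j,p,u}

N(p) = ["f", "j", "y"]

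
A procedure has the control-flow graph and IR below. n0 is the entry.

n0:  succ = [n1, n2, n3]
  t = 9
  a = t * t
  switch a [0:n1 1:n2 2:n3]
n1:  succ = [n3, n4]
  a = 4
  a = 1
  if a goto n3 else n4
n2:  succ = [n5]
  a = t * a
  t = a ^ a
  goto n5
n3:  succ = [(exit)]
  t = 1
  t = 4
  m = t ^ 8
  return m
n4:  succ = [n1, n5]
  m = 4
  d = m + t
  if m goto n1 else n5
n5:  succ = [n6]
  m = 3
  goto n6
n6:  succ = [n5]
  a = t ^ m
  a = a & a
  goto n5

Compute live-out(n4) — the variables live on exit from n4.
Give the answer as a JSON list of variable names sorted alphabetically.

Block summaries:
  n0: {a,t} / ∅
  n1: {a} / ∅
  n2: {a,t} / {a,t}
  n3: {m,t} / ∅
  n4: {d,m} / {t}
  n5: {m} / ∅
  n6: {a} / {m,t}

Liveness:
  n0: in=∅ out={a,t}
  n1: in={t} out={t}
  n2: in={a,t} out={t}
  n3: in=∅ out=∅
  n4: in={t} out={t}
  n5: in={t} out={m,t}
  n6: in={m,t} out={t}

live-out(n4) = ["t"]

Answer: ["t"]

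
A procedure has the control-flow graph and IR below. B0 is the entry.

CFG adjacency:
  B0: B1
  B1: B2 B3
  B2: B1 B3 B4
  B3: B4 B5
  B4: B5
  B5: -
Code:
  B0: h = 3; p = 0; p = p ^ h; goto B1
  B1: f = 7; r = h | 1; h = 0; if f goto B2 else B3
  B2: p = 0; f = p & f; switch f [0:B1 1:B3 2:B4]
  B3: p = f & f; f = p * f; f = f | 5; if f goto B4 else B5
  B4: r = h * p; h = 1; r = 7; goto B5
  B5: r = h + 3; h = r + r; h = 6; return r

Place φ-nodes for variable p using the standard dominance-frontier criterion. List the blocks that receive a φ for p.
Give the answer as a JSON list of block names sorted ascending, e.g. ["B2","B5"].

Answer: ["B1", "B3", "B4", "B5"]

Derivation:
idom tree: B1←B0 B2←B1 B3←B1 B4←B1 B5←B1
Dom∩ at merges:
  B1: preds {B0,B2}: {B0} ∩ {B0,B1,B2} = {B0}; idom=B0
  B3: preds {B1,B2}: {B0,B1} ∩ {B0,B1,B2} = {B0,B1}; idom=B1
  B4: preds {B2,B3}: {B0,B1,B2} ∩ {B0,B1,B3} = {B0,B1}; idom=B1
  B5: preds {B3,B4}: {B0,B1,B3} ∩ {B0,B1,B4} = {B0,B1}; idom=B1

DF derivation:
  B1←B0: walk · to B0
  B1←B2: walk B2→B1 to B0
  B3←B1: walk · to B1
  B3←B2: walk B2 to B1
  B4←B2: walk B2 to B1
  B4←B3: walk B3 to B1
  B5←B3: walk B3 to B1
  B5←B4: walk B4 to B1
  B0 → ∅
  B1 → {B1}
  B2 → {B1,B3,B4}
  B3 → {B4,B5}
  B4 → {B5}
  B5 → ∅

φ for p: defs {B0,B2,B3}
  DF⁺ = {B1,B3,B4,B5}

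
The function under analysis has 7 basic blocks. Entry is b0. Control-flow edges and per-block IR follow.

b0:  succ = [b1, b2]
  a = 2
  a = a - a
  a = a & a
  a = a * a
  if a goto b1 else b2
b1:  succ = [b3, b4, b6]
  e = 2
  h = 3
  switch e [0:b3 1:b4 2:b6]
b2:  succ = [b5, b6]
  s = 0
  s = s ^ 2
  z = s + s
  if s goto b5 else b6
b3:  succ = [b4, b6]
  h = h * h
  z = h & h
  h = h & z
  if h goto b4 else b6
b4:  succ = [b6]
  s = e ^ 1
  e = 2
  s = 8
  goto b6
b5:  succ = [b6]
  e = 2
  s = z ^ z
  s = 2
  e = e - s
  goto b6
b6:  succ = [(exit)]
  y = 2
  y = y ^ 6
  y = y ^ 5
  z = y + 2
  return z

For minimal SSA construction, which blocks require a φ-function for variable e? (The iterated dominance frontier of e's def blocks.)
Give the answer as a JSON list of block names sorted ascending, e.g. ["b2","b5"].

Answer: ["b6"]

Analysis:
idom tree: b1←b0 b2←b0 b3←b1 b4←b1 b5←b2 b6←b0
Dom at joins:
  b4: preds {b1,b3}: {b0,b1} ∩ {b0,b1,b3} = {b0,b1}; idom=b1
  b6: preds {b1,b2,b3,b4,b5}: {b0,b1} ∩ {b0,b2} ∩ {b0,b1,b3} ∩ {b0,b1,b4} ∩ {b0,b2,b5} = {b0}; idom=b0

DF walk-up:
  b4←b1: walk · to b1
  b4←b3: walk b3 to b1
  b6←b1: walk b1 to b0
  b6←b2: walk b2 to b0
  b6←b3: walk b3→b1 to b0
  b6←b4: walk b4→b1 to b0
  b6←b5: walk b5→b2 to b0
  DF(b0)=∅
  DF(b1)={b6}
  DF(b2)={b6}
  DF(b3)={b4,b6}
  DF(b4)={b6}
  DF(b5)={b6}
  DF(b6)=∅

φ for e: defs {b1,b4,b5}
  DF⁺ = {b6}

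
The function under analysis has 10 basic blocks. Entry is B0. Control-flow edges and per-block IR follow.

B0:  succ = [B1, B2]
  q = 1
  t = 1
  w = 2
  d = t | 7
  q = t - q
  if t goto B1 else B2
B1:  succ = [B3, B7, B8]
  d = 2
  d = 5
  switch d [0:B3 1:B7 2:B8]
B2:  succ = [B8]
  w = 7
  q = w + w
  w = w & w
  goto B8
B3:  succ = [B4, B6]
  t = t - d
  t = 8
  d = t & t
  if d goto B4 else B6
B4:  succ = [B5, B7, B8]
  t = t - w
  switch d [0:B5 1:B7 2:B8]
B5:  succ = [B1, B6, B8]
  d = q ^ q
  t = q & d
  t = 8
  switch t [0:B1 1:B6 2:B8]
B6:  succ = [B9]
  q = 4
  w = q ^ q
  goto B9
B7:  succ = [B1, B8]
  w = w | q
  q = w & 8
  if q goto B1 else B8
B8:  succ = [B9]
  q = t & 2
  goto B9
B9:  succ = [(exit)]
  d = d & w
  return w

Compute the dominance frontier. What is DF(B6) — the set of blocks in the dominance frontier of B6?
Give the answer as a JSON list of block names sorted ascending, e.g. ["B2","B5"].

idom tree: B1←B0 B2←B0 B3←B1 B4←B3 B5←B4 B6←B3 B7←B1 B8←B0 B9←B0
Join-block Dom:
  B1: preds {B0,B5,B7}: {B0} ∩ {B0,B1,B3,B4,B5} ∩ {B0,B1,B7} = {B0}; idom=B0
  B6: preds {B3,B5}: {B0,B1,B3} ∩ {B0,B1,B3,B4,B5} = {B0,B1,B3}; idom=B3
  B7: preds {B1,B4}: {B0,B1} ∩ {B0,B1,B3,B4} = {B0,B1}; idom=B1
  B8: preds {B1,B2,B4,B5,B7}: {B0,B1} ∩ {B0,B2} ∩ {B0,B1,B3,B4} ∩ {B0,B1,B3,B4,B5} ∩ {B0,B1,B7} = {B0}; idom=B0
  B9: preds {B6,B8}: {B0,B1,B3,B6} ∩ {B0,B8} = {B0}; idom=B0

DF walk-up:
  B1←B0: walk · to B0
  B1←B5: walk B5→B4→B3→B1 to B0
  B1←B7: walk B7→B1 to B0
  B6←B3: walk · to B3
  B6←B5: walk B5→B4 to B3
  B7←B1: walk · to B1
  B7←B4: walk B4→B3 to B1
  B8←B1: walk B1 to B0
  B8←B2: walk B2 to B0
  B8←B4: walk B4→B3→B1 to B0
  B8←B5: walk B5→B4→B3→B1 to B0
  B8←B7: walk B7→B1 to B0
  B9←B6: walk B6→B3→B1 to B0
  B9←B8: walk B8 to B0
  B0 → ∅
  B1 → {B1,B8,B9}
  B2 → {B8}
  B3 → {B1,B7,B8,B9}
  B4 → {B1,B6,B7,B8}
  B5 → {B1,B6,B8}
  B6 → {B9}
  B7 → {B1,B8}
  B8 → {B9}
  B9 → ∅

DF(B6) = ["B9"]

Answer: ["B9"]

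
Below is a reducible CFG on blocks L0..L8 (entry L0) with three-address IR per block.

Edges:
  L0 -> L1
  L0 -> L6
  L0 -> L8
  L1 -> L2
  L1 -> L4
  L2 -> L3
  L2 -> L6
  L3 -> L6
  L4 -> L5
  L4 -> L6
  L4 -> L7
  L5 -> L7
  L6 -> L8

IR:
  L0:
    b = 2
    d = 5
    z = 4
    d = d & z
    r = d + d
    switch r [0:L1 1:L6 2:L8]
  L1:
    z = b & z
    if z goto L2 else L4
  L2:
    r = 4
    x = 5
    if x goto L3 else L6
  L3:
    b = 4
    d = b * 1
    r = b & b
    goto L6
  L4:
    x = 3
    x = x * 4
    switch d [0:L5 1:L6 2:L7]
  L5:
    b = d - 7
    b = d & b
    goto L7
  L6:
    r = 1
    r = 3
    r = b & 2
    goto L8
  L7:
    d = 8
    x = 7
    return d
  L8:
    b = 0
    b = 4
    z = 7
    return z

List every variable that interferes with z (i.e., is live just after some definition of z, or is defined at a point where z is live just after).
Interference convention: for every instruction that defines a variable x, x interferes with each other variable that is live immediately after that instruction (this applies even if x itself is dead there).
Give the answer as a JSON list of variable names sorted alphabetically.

Answer: ["b", "d", "r"]

Derivation:
Per-block:
  L0 def {b,d,r,z} use ∅
  L1 def {z} use {b,z}
  L2 def {r,x} use ∅
  L3 def {b,d,r} use ∅
  L4 def {x} use {d}
  L5 def {b} use {d}
  L6 def {r} use {b}
  L7 def {d,x} use ∅
  L8 def {b,z} use ∅

Liveness:
  live L0: ∅→{b,d,z}
  live L1: {b,d,z}→{b,d}
  live L2: {b}→{b}
  live L3: ∅→{b}
  live L4: {b,d}→{b,d}
  live L5: {d}→∅
  live L6: {b}→∅
  live L7: ∅→∅
  live L8: ∅→∅

Interfere edges:
  b — {d,r,x,z}
  d — {b,r,x,z}
  r — {b,d,z}
  x — {b,d}
  z — {b,d,r}

N(z) = ["b", "d", "r"]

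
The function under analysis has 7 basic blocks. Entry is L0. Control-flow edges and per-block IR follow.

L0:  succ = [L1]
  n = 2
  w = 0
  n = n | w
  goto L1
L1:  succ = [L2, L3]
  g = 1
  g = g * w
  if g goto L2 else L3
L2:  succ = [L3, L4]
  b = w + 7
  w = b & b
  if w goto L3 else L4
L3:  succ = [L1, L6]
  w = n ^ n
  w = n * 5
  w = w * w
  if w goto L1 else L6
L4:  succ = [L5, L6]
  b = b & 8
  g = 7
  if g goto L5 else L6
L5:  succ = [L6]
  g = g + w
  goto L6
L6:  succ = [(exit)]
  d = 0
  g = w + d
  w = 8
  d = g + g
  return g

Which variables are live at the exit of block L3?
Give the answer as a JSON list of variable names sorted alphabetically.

def/use:
  L0 def {n,w} use ∅
  L1 def {g} use {w}
  L2 def {b,w} use {w}
  L3 def {w} use {n}
  L4 def {b,g} use {b}
  L5 def {g} use {g,w}
  L6 def {d,g,w} use {w}

Live sets:
  live L0: ∅→{n,w}
  live L1: {n,w}→{n,w}
  live L2: {n,w}→{b,n,w}
  live L3: {n}→{n,w}
  live L4: {b,w}→{g,w}
  live L5: {g,w}→{w}
  live L6: {w}→∅

live-out(L3) = ["n", "w"]

Answer: ["n", "w"]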